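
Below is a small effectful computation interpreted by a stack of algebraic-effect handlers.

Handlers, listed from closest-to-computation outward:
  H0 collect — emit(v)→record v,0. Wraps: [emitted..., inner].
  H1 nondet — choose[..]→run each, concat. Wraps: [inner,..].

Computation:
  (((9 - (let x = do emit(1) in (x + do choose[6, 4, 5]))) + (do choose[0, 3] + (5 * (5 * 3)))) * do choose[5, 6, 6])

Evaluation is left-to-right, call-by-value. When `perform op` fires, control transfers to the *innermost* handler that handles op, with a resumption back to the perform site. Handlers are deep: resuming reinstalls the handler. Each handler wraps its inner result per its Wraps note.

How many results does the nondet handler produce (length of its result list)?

Answer: 18

Step-by-step:
emit(1) @ H0 ⇒ out+=1
choose[6, 4, 5] @ H1
  branch[0] choose=6:
    choose[0, 3] @ H1
      branch[0] choose=0:
        choose[5, 6, 6] @ H1
          branch[0] choose=5:
            H0 returns [1, 390]
            H1 returns [[1, 390]]
          branch[1] choose=6:
            H0 returns [1, 468]
            H1 returns [[1, 468]]
          branch[2] choose=6:
            H0 returns [1, 468]
            H1 returns [[1, 468]]
      branch[1] choose=3:
        choose[5, 6, 6] @ H1
          branch[0] choose=5:
            H0 returns [1, 405]
            H1 returns [[1, 405]]
          branch[1] choose=6:
            H0 returns [1, 486]
            H1 returns [[1, 486]]
          branch[2] choose=6:
            H0 returns [1, 486]
            H1 returns [[1, 486]]
  branch[1] choose=4:
    choose[0, 3] @ H1
      branch[0] choose=0:
        choose[5, 6, 6] @ H1
          branch[0] choose=5:
            H0 returns [1, 400]
            H1 returns [[1, 400]]
          branch[1] choose=6:
            H0 returns [1, 480]
            H1 returns [[1, 480]]
          branch[2] choose=6:
            H0 returns [1, 480]
            H1 returns [[1, 480]]
      branch[1] choose=3:
        choose[5, 6, 6] @ H1
          branch[0] choose=5:
            H0 returns [1, 415]
            H1 returns [[1, 415]]
          branch[1] choose=6:
            H0 returns [1, 498]
            H1 returns [[1, 498]]
          branch[2] choose=6:
            H0 returns [1, 498]
            H1 returns [[1, 498]]
  branch[2] choose=5:
    choose[0, 3] @ H1
      branch[0] choose=0:
        choose[5, 6, 6] @ H1
          branch[0] choose=5:
            H0 returns [1, 395]
            H1 returns [[1, 395]]
          branch[1] choose=6:
            H0 returns [1, 474]
            H1 returns [[1, 474]]
          branch[2] choose=6:
            H0 returns [1, 474]
            H1 returns [[1, 474]]
      branch[1] choose=3:
        choose[5, 6, 6] @ H1
          branch[0] choose=5:
            H0 returns [1, 410]
            H1 returns [[1, 410]]
          branch[1] choose=6:
            H0 returns [1, 492]
            H1 returns [[1, 492]]
          branch[2] choose=6:
            H0 returns [1, 492]
            H1 returns [[1, 492]]
= [[1, 390], [1, 468], [1, 468], [1, 405], [1, 486], [1, 486], [1, 400], [1, 480], [1, 480], [1, 415], [1, 498], [1, 498], [1, 395], [1, 474], [1, 474], [1, 410], [1, 492], [1, 492]]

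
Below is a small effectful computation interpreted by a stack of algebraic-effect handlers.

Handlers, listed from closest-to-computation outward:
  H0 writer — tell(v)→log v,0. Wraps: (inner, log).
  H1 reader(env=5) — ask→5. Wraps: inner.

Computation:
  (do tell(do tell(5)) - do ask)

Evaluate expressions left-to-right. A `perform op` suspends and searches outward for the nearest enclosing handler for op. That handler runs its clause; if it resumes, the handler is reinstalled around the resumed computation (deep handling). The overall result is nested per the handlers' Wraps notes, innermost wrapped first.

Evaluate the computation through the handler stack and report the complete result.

Step-by-step:
tell(5) @ H0 ⇒ log+=5
tell(0) @ H0 ⇒ log+=0
ask @ H1 ⇒ 5
H0 returns (-5, (5, 0))
H1 returns (-5, (5, 0))
= (-5, (5, 0))

Answer: (-5, (5, 0))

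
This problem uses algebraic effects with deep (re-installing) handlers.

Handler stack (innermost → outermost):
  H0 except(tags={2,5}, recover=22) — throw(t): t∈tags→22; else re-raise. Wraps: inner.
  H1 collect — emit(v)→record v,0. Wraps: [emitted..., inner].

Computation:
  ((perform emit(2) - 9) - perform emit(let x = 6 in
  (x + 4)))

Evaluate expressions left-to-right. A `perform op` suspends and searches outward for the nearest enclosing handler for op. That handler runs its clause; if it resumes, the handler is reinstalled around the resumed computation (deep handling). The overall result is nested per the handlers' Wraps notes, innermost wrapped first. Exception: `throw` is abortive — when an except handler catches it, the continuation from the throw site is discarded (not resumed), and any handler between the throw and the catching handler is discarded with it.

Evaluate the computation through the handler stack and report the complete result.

Answer: [2, 10, -9]

Evaluation trace:
emit(2) @ H1 ⇒ out+=2
emit(10) @ H1 ⇒ out+=10
H0 returns -9
H1 returns [2, 10, -9]
= [2, 10, -9]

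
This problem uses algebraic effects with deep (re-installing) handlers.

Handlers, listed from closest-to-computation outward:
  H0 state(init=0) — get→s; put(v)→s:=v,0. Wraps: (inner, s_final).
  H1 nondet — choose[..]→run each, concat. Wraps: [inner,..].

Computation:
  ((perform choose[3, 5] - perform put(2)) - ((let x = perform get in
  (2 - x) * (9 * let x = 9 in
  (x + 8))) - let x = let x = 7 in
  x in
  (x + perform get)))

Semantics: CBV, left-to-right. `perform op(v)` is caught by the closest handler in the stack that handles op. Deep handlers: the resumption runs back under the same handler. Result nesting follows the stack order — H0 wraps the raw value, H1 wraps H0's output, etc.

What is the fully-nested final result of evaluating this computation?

Answer: [(12, 2), (14, 2)]

Step-by-step:
choose[3, 5] @ H1
  branch[0] choose=3:
    put(2) @ H0 ⇒ s:=2
    get @ H0 ⇒ 2
    get @ H0 ⇒ 2
    H0 returns (12, 2)
    H1 returns [(12, 2)]
  branch[1] choose=5:
    put(2) @ H0 ⇒ s:=2
    get @ H0 ⇒ 2
    get @ H0 ⇒ 2
    H0 returns (14, 2)
    H1 returns [(14, 2)]
= [(12, 2), (14, 2)]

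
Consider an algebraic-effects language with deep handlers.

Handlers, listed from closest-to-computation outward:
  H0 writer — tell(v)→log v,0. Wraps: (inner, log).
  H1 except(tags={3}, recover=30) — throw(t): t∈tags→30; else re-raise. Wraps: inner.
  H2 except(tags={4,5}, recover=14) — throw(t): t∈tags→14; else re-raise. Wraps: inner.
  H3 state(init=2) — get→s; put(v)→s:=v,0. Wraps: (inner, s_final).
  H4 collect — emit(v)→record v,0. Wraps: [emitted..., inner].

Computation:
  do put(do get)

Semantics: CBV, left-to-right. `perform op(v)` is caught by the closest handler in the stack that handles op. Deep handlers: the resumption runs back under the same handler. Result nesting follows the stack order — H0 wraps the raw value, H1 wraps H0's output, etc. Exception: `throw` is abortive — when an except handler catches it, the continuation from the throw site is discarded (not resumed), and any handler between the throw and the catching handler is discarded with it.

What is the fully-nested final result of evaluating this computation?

Answer: [((0, ()), 2)]

Working:
get @ H3 ⇒ 2
put(2) @ H3 ⇒ s:=2
H0 returns (0, ())
H1 returns (0, ())
H2 returns (0, ())
H3 returns ((0, ()), 2)
H4 returns [((0, ()), 2)]
= [((0, ()), 2)]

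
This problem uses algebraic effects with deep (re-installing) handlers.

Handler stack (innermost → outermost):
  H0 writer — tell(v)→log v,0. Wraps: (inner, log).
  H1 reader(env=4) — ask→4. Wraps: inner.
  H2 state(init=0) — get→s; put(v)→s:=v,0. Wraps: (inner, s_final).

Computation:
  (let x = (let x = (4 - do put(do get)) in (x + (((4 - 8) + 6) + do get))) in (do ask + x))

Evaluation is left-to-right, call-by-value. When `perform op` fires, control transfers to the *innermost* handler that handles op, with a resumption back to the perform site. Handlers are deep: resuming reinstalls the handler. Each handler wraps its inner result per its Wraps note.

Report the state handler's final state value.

Answer: 0

Evaluation trace:
get @ H2 ⇒ 0
put(0) @ H2 ⇒ s:=0
get @ H2 ⇒ 0
ask @ H1 ⇒ 4
H0 returns (10, ())
H1 returns (10, ())
H2 returns ((10, ()), 0)
= ((10, ()), 0)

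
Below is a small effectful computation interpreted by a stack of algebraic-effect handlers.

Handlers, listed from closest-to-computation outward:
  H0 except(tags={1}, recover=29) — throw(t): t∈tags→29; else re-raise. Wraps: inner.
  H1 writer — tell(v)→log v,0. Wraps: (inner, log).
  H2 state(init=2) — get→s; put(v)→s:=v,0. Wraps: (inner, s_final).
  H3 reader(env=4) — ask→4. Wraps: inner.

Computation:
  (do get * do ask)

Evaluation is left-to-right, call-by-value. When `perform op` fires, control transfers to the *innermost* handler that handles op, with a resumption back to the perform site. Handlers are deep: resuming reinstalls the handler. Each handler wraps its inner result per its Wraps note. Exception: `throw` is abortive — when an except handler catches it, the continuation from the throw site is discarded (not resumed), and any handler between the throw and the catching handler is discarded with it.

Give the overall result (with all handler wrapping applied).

Answer: ((8, ()), 2)

Working:
get @ H2 ⇒ 2
ask @ H3 ⇒ 4
H0 returns 8
H1 returns (8, ())
H2 returns ((8, ()), 2)
H3 returns ((8, ()), 2)
= ((8, ()), 2)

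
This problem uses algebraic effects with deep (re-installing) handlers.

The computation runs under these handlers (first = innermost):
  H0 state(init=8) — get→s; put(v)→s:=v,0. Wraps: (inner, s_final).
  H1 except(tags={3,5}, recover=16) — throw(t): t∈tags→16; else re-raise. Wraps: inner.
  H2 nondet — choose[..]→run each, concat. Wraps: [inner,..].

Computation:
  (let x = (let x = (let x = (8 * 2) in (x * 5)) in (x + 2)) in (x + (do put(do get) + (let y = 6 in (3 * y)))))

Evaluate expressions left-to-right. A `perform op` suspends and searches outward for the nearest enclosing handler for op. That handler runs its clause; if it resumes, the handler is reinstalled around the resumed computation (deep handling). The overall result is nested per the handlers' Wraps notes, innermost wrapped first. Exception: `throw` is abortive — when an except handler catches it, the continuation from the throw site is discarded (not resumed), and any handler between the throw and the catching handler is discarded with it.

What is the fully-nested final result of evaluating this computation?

Evaluation trace:
get @ H0 ⇒ 8
put(8) @ H0 ⇒ s:=8
H0 returns (100, 8)
H1 returns (100, 8)
H2 returns [(100, 8)]
= [(100, 8)]

Answer: [(100, 8)]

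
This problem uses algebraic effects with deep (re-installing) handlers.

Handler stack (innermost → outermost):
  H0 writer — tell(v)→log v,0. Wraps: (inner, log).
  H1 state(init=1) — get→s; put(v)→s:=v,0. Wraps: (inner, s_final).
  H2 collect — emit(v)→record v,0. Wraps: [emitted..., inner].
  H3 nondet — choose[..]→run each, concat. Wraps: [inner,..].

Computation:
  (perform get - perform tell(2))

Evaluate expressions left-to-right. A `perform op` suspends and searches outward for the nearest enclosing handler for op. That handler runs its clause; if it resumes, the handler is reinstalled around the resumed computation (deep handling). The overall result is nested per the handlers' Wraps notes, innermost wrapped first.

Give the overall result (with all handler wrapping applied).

Answer: [[((1, (2)), 1)]]

Evaluation trace:
get @ H1 ⇒ 1
tell(2) @ H0 ⇒ log+=2
H0 returns (1, (2))
H1 returns ((1, (2)), 1)
H2 returns [((1, (2)), 1)]
H3 returns [[((1, (2)), 1)]]
= [[((1, (2)), 1)]]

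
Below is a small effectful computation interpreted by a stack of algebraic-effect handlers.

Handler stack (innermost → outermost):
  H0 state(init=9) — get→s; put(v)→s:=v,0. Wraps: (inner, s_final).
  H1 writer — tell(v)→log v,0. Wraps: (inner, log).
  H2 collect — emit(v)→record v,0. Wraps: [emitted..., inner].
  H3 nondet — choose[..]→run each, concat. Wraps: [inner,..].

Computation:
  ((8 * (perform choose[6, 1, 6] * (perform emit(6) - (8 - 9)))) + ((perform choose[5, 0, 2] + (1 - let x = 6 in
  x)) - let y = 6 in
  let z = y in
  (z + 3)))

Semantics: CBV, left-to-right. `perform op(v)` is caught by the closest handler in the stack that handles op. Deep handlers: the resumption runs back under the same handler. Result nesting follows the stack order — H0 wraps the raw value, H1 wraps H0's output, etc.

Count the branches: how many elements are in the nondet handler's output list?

Step-by-step:
choose[6, 1, 6] @ H3
  branch[0] choose=6:
    emit(6) @ H2 ⇒ out+=6
    choose[5, 0, 2] @ H3
      branch[0] choose=5:
        H0 returns (39, 9)
        H1 returns ((39, 9), ())
        H2 returns [6, ((39, 9), ())]
        H3 returns [[6, ((39, 9), ())]]
      branch[1] choose=0:
        H0 returns (34, 9)
        H1 returns ((34, 9), ())
        H2 returns [6, ((34, 9), ())]
        H3 returns [[6, ((34, 9), ())]]
      branch[2] choose=2:
        H0 returns (36, 9)
        H1 returns ((36, 9), ())
        H2 returns [6, ((36, 9), ())]
        H3 returns [[6, ((36, 9), ())]]
  branch[1] choose=1:
    emit(6) @ H2 ⇒ out+=6
    choose[5, 0, 2] @ H3
      branch[0] choose=5:
        H0 returns (-1, 9)
        H1 returns ((-1, 9), ())
        H2 returns [6, ((-1, 9), ())]
        H3 returns [[6, ((-1, 9), ())]]
      branch[1] choose=0:
        H0 returns (-6, 9)
        H1 returns ((-6, 9), ())
        H2 returns [6, ((-6, 9), ())]
        H3 returns [[6, ((-6, 9), ())]]
      branch[2] choose=2:
        H0 returns (-4, 9)
        H1 returns ((-4, 9), ())
        H2 returns [6, ((-4, 9), ())]
        H3 returns [[6, ((-4, 9), ())]]
  branch[2] choose=6:
    emit(6) @ H2 ⇒ out+=6
    choose[5, 0, 2] @ H3
      branch[0] choose=5:
        H0 returns (39, 9)
        H1 returns ((39, 9), ())
        H2 returns [6, ((39, 9), ())]
        H3 returns [[6, ((39, 9), ())]]
      branch[1] choose=0:
        H0 returns (34, 9)
        H1 returns ((34, 9), ())
        H2 returns [6, ((34, 9), ())]
        H3 returns [[6, ((34, 9), ())]]
      branch[2] choose=2:
        H0 returns (36, 9)
        H1 returns ((36, 9), ())
        H2 returns [6, ((36, 9), ())]
        H3 returns [[6, ((36, 9), ())]]
= [[6, ((39, 9), ())], [6, ((34, 9), ())], [6, ((36, 9), ())], [6, ((-1, 9), ())], [6, ((-6, 9), ())], [6, ((-4, 9), ())], [6, ((39, 9), ())], [6, ((34, 9), ())], [6, ((36, 9), ())]]

Answer: 9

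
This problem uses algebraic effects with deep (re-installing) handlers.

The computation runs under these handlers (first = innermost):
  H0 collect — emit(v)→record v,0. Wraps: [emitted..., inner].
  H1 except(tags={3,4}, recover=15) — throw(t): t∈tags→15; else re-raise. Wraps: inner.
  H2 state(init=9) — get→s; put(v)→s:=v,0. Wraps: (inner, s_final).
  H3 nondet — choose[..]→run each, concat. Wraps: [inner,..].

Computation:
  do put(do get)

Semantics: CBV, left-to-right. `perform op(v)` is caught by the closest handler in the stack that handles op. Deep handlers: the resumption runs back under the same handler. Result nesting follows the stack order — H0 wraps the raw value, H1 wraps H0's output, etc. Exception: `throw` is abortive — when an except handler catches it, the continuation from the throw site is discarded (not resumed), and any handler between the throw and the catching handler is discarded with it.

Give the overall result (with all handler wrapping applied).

Answer: [([0], 9)]

Step-by-step:
get @ H2 ⇒ 9
put(9) @ H2 ⇒ s:=9
H0 returns [0]
H1 returns [0]
H2 returns ([0], 9)
H3 returns [([0], 9)]
= [([0], 9)]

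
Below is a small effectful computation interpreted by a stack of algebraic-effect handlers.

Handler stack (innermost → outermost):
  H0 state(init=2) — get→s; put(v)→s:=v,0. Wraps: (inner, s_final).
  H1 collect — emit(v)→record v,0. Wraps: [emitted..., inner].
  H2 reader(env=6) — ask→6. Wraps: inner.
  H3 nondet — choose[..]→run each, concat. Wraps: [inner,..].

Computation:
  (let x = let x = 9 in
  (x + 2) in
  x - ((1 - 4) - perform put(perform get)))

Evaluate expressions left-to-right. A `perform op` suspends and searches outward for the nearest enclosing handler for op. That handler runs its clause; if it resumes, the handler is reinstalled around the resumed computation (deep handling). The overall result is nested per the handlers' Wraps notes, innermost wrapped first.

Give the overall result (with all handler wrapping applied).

Evaluation trace:
get @ H0 ⇒ 2
put(2) @ H0 ⇒ s:=2
H0 returns (14, 2)
H1 returns [(14, 2)]
H2 returns [(14, 2)]
H3 returns [[(14, 2)]]
= [[(14, 2)]]

Answer: [[(14, 2)]]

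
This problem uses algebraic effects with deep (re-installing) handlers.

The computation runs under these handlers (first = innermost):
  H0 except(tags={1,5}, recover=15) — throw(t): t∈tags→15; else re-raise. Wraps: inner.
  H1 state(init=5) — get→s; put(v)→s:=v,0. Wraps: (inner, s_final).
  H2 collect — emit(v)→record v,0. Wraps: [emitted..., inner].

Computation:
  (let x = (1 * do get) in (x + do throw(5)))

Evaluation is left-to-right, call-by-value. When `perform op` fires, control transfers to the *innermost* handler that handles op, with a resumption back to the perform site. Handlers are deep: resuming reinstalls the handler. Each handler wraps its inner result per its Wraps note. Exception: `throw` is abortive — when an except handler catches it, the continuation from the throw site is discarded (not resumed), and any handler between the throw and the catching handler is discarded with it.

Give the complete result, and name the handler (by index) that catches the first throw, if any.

Working:
get @ H1 ⇒ 5
throw(5) @ H0 caught ⇒ 15
H1 returns (15, 5)
H2 returns [(15, 5)]
= [(15, 5)]

Answer: [(15, 5)] ; first throw caught by: H0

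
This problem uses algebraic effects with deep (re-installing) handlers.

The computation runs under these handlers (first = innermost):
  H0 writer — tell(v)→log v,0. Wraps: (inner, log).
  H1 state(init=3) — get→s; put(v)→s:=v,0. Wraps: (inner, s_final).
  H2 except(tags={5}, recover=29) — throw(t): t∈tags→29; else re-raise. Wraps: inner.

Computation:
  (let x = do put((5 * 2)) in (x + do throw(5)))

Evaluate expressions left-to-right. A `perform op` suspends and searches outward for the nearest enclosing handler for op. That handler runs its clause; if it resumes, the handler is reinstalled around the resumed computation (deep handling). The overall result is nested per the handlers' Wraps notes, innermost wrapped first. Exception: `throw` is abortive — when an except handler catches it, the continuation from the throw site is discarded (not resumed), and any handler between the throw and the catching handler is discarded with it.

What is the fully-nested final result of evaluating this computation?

Evaluation trace:
put(10) @ H1 ⇒ s:=10
throw(5) @ H2 caught ⇒ 29
= 29

Answer: 29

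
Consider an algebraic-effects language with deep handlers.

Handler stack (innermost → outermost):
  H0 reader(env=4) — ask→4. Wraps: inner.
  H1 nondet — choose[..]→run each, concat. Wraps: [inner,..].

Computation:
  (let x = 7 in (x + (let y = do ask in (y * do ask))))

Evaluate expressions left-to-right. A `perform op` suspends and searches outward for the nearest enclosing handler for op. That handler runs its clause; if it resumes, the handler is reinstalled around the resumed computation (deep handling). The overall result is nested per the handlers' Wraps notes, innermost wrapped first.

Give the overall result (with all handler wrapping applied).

Working:
ask @ H0 ⇒ 4
ask @ H0 ⇒ 4
H0 returns 23
H1 returns [23]
= [23]

Answer: [23]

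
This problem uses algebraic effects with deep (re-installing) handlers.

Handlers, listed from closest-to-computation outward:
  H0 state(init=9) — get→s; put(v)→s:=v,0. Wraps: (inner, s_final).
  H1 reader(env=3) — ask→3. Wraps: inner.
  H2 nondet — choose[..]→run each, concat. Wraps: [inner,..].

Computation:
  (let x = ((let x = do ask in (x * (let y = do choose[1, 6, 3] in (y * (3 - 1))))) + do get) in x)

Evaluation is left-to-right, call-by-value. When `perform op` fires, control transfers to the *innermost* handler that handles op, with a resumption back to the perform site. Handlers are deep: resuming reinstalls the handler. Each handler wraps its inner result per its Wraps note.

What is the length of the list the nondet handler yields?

Evaluation trace:
ask @ H1 ⇒ 3
choose[1, 6, 3] @ H2
  branch[0] choose=1:
    get @ H0 ⇒ 9
    H0 returns (15, 9)
    H1 returns (15, 9)
    H2 returns [(15, 9)]
  branch[1] choose=6:
    get @ H0 ⇒ 9
    H0 returns (45, 9)
    H1 returns (45, 9)
    H2 returns [(45, 9)]
  branch[2] choose=3:
    get @ H0 ⇒ 9
    H0 returns (27, 9)
    H1 returns (27, 9)
    H2 returns [(27, 9)]
= [(15, 9), (45, 9), (27, 9)]

Answer: 3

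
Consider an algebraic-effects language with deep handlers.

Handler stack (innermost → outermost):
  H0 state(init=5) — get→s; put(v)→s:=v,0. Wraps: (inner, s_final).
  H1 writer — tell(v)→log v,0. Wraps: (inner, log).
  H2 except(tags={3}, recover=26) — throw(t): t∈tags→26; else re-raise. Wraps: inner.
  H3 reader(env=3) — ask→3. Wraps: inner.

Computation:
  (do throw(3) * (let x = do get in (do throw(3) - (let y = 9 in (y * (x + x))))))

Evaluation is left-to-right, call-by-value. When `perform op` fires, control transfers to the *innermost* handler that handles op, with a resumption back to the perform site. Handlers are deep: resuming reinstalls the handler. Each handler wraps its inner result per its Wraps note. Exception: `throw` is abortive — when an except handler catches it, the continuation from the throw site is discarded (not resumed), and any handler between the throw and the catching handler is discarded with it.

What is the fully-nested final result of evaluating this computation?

Step-by-step:
throw(3) @ H2 caught ⇒ 26
H3 returns 26
= 26

Answer: 26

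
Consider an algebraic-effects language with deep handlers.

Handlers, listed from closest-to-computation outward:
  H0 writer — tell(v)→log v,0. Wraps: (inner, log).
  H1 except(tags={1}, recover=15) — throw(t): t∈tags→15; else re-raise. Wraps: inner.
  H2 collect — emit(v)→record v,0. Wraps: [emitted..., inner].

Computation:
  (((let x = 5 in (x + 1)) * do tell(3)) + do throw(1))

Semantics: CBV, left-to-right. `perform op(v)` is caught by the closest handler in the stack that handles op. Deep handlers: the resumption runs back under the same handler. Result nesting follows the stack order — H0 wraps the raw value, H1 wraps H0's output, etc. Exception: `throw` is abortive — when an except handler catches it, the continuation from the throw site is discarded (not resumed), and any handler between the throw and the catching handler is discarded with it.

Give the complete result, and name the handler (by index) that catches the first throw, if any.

Answer: [15] ; first throw caught by: H1

Working:
tell(3) @ H0 ⇒ log+=3
throw(1) @ H1 caught ⇒ 15
H2 returns [15]
= [15]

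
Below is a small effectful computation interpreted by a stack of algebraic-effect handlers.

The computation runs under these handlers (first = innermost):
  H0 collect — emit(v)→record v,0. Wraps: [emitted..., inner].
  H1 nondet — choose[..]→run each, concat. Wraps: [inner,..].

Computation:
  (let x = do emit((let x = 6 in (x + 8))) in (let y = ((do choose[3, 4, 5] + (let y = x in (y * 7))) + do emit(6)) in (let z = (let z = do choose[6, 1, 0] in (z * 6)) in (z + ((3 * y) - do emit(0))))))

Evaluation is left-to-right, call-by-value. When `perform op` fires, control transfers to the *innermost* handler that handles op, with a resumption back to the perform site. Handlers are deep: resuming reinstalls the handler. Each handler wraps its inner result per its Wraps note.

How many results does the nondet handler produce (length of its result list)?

Step-by-step:
emit(14) @ H0 ⇒ out+=14
choose[3, 4, 5] @ H1
  branch[0] choose=3:
    emit(6) @ H0 ⇒ out+=6
    choose[6, 1, 0] @ H1
      branch[0] choose=6:
        emit(0) @ H0 ⇒ out+=0
        H0 returns [14, 6, 0, 45]
        H1 returns [[14, 6, 0, 45]]
      branch[1] choose=1:
        emit(0) @ H0 ⇒ out+=0
        H0 returns [14, 6, 0, 15]
        H1 returns [[14, 6, 0, 15]]
      branch[2] choose=0:
        emit(0) @ H0 ⇒ out+=0
        H0 returns [14, 6, 0, 9]
        H1 returns [[14, 6, 0, 9]]
  branch[1] choose=4:
    emit(6) @ H0 ⇒ out+=6
    choose[6, 1, 0] @ H1
      branch[0] choose=6:
        emit(0) @ H0 ⇒ out+=0
        H0 returns [14, 6, 0, 48]
        H1 returns [[14, 6, 0, 48]]
      branch[1] choose=1:
        emit(0) @ H0 ⇒ out+=0
        H0 returns [14, 6, 0, 18]
        H1 returns [[14, 6, 0, 18]]
      branch[2] choose=0:
        emit(0) @ H0 ⇒ out+=0
        H0 returns [14, 6, 0, 12]
        H1 returns [[14, 6, 0, 12]]
  branch[2] choose=5:
    emit(6) @ H0 ⇒ out+=6
    choose[6, 1, 0] @ H1
      branch[0] choose=6:
        emit(0) @ H0 ⇒ out+=0
        H0 returns [14, 6, 0, 51]
        H1 returns [[14, 6, 0, 51]]
      branch[1] choose=1:
        emit(0) @ H0 ⇒ out+=0
        H0 returns [14, 6, 0, 21]
        H1 returns [[14, 6, 0, 21]]
      branch[2] choose=0:
        emit(0) @ H0 ⇒ out+=0
        H0 returns [14, 6, 0, 15]
        H1 returns [[14, 6, 0, 15]]
= [[14, 6, 0, 45], [14, 6, 0, 15], [14, 6, 0, 9], [14, 6, 0, 48], [14, 6, 0, 18], [14, 6, 0, 12], [14, 6, 0, 51], [14, 6, 0, 21], [14, 6, 0, 15]]

Answer: 9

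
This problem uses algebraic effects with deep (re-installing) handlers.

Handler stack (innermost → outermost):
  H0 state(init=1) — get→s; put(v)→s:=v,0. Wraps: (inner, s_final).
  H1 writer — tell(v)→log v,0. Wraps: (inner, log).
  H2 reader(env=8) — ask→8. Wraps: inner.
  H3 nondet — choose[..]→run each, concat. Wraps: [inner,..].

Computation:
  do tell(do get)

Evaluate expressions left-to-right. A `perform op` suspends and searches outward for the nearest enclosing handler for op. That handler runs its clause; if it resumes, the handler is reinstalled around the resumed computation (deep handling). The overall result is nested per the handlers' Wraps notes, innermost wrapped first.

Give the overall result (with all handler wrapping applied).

Evaluation trace:
get @ H0 ⇒ 1
tell(1) @ H1 ⇒ log+=1
H0 returns (0, 1)
H1 returns ((0, 1), (1))
H2 returns ((0, 1), (1))
H3 returns [((0, 1), (1))]
= [((0, 1), (1))]

Answer: [((0, 1), (1))]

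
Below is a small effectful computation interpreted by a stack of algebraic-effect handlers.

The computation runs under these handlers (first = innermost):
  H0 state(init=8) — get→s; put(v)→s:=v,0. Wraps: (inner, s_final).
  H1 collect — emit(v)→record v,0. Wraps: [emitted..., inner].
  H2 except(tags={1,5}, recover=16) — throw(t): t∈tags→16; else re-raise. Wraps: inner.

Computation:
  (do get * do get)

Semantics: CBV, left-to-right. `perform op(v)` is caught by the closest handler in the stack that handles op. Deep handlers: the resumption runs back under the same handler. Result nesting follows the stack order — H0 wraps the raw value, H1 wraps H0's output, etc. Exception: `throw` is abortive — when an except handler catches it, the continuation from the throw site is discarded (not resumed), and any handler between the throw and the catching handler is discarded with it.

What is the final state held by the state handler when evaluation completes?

Answer: 8

Step-by-step:
get @ H0 ⇒ 8
get @ H0 ⇒ 8
H0 returns (64, 8)
H1 returns [(64, 8)]
H2 returns [(64, 8)]
= [(64, 8)]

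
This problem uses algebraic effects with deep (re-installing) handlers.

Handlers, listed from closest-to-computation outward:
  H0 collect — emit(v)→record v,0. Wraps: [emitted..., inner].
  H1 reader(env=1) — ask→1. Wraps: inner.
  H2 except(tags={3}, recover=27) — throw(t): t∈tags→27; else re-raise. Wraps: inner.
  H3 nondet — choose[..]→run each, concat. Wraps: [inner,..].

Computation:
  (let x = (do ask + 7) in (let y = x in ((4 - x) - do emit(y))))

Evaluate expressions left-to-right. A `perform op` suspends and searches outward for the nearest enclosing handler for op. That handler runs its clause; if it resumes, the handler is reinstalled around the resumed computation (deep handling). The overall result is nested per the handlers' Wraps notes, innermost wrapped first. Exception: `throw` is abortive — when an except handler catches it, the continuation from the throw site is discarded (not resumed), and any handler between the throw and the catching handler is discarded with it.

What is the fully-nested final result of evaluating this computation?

Answer: [[8, -4]]

Step-by-step:
ask @ H1 ⇒ 1
emit(8) @ H0 ⇒ out+=8
H0 returns [8, -4]
H1 returns [8, -4]
H2 returns [8, -4]
H3 returns [[8, -4]]
= [[8, -4]]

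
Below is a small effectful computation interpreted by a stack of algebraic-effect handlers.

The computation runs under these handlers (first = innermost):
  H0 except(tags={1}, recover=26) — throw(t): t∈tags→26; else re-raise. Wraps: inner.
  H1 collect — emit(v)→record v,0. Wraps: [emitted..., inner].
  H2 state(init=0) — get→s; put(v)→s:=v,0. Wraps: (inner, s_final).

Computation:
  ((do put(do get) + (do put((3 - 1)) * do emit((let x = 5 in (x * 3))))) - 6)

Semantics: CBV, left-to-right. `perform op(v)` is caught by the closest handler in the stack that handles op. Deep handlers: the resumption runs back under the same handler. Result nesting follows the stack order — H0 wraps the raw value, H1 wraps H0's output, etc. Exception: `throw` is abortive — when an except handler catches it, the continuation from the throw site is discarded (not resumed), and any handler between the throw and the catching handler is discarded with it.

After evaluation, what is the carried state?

Answer: 2

Step-by-step:
get @ H2 ⇒ 0
put(0) @ H2 ⇒ s:=0
put(2) @ H2 ⇒ s:=2
emit(15) @ H1 ⇒ out+=15
H0 returns -6
H1 returns [15, -6]
H2 returns ([15, -6], 2)
= ([15, -6], 2)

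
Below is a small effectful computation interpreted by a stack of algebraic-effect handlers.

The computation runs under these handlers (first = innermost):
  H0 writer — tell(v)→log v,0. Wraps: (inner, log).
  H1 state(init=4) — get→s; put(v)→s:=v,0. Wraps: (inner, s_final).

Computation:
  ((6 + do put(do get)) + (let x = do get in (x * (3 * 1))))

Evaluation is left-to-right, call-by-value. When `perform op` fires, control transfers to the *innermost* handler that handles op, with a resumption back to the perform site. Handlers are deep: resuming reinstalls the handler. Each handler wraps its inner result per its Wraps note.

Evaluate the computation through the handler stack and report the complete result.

Answer: ((18, ()), 4)

Step-by-step:
get @ H1 ⇒ 4
put(4) @ H1 ⇒ s:=4
get @ H1 ⇒ 4
H0 returns (18, ())
H1 returns ((18, ()), 4)
= ((18, ()), 4)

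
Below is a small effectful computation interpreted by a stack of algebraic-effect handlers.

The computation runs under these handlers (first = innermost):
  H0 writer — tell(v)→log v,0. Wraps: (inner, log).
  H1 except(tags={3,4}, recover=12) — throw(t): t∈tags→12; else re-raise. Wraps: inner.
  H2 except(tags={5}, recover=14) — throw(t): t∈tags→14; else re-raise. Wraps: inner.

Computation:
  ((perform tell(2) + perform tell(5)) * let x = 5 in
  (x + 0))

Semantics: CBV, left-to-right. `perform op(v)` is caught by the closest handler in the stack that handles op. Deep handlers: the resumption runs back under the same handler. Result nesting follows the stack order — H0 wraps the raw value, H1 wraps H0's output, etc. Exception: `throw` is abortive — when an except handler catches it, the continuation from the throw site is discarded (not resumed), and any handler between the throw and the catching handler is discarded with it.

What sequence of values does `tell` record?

Evaluation trace:
tell(2) @ H0 ⇒ log+=2
tell(5) @ H0 ⇒ log+=5
H0 returns (0, (2, 5))
H1 returns (0, (2, 5))
H2 returns (0, (2, 5))
= (0, (2, 5))

Answer: (2, 5)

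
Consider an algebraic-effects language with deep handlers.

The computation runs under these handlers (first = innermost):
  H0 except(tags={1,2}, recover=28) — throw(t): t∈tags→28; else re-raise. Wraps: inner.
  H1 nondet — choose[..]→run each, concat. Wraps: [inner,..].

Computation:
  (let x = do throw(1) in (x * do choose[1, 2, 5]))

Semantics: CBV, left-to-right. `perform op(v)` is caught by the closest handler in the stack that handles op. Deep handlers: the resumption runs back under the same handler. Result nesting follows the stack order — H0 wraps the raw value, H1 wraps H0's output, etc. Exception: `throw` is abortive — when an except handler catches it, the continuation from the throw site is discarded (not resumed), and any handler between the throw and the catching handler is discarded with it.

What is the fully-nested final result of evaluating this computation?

Working:
throw(1) @ H0 caught ⇒ 28
H1 returns [28]
= [28]

Answer: [28]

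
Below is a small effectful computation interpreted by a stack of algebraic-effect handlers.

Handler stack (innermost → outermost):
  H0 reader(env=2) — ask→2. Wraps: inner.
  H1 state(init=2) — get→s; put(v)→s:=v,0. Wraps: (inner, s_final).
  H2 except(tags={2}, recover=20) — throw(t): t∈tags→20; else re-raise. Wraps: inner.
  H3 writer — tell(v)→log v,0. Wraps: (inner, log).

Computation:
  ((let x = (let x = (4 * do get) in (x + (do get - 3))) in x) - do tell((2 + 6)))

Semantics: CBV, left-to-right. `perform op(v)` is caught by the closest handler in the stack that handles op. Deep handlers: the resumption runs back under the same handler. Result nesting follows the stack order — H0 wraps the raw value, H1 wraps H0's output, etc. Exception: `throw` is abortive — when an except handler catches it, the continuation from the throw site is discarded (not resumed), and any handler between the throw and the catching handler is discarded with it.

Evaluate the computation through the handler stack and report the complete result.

Step-by-step:
get @ H1 ⇒ 2
get @ H1 ⇒ 2
tell(8) @ H3 ⇒ log+=8
H0 returns 7
H1 returns (7, 2)
H2 returns (7, 2)
H3 returns ((7, 2), (8))
= ((7, 2), (8))

Answer: ((7, 2), (8))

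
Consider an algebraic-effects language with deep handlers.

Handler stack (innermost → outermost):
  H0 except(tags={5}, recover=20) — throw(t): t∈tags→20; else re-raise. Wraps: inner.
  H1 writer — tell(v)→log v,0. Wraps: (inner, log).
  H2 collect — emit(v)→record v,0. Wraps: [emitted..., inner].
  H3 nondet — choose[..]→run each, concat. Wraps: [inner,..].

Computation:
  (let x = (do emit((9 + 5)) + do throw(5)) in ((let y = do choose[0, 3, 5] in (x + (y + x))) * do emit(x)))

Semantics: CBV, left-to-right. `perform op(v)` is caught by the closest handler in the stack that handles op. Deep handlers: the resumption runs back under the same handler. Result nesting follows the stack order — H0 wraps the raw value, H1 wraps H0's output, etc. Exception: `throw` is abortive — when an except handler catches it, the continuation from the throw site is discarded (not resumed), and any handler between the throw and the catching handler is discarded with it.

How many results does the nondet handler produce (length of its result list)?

Answer: 1

Step-by-step:
emit(14) @ H2 ⇒ out+=14
throw(5) @ H0 caught ⇒ 20
H1 returns (20, ())
H2 returns [14, (20, ())]
H3 returns [[14, (20, ())]]
= [[14, (20, ())]]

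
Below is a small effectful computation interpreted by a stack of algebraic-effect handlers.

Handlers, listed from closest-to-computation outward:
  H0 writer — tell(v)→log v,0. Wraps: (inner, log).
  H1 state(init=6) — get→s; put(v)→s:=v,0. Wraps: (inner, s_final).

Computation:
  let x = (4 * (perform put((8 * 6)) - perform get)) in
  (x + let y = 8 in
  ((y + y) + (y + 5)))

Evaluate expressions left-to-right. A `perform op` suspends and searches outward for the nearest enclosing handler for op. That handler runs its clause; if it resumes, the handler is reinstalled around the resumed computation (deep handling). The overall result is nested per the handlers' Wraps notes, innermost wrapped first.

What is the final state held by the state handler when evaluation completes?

Step-by-step:
put(48) @ H1 ⇒ s:=48
get @ H1 ⇒ 48
H0 returns (-163, ())
H1 returns ((-163, ()), 48)
= ((-163, ()), 48)

Answer: 48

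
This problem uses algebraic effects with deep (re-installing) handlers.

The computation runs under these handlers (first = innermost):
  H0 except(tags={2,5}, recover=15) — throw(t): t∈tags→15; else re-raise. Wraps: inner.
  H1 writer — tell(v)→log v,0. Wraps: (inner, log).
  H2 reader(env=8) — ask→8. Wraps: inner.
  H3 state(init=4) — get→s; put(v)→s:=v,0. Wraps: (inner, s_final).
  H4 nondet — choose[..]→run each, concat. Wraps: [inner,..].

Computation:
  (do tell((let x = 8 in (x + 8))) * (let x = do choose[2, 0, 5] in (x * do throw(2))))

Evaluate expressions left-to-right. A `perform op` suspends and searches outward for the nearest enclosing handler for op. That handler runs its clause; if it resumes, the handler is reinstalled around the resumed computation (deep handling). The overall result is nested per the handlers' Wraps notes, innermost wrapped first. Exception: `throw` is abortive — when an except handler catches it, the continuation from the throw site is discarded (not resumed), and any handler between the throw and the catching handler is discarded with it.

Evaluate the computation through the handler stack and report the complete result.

Step-by-step:
tell(16) @ H1 ⇒ log+=16
choose[2, 0, 5] @ H4
  branch[0] choose=2:
    throw(2) @ H0 caught ⇒ 15
    H1 returns (15, (16))
    H2 returns (15, (16))
    H3 returns ((15, (16)), 4)
    H4 returns [((15, (16)), 4)]
  branch[1] choose=0:
    throw(2) @ H0 caught ⇒ 15
    H1 returns (15, (16))
    H2 returns (15, (16))
    H3 returns ((15, (16)), 4)
    H4 returns [((15, (16)), 4)]
  branch[2] choose=5:
    throw(2) @ H0 caught ⇒ 15
    H1 returns (15, (16))
    H2 returns (15, (16))
    H3 returns ((15, (16)), 4)
    H4 returns [((15, (16)), 4)]
= [((15, (16)), 4), ((15, (16)), 4), ((15, (16)), 4)]

Answer: [((15, (16)), 4), ((15, (16)), 4), ((15, (16)), 4)]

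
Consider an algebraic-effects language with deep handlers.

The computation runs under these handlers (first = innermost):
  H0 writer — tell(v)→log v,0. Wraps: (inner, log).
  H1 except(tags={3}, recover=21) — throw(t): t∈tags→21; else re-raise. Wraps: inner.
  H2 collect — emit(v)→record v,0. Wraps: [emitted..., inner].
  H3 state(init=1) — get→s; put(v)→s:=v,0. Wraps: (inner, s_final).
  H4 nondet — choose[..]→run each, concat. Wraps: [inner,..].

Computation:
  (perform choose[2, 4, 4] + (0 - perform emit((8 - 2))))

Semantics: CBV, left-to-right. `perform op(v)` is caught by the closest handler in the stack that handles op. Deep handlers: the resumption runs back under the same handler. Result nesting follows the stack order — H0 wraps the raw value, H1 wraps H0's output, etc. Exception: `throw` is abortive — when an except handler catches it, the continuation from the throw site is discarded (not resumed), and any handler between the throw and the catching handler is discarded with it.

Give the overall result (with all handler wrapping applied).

Evaluation trace:
choose[2, 4, 4] @ H4
  branch[0] choose=2:
    emit(6) @ H2 ⇒ out+=6
    H0 returns (2, ())
    H1 returns (2, ())
    H2 returns [6, (2, ())]
    H3 returns ([6, (2, ())], 1)
    H4 returns [([6, (2, ())], 1)]
  branch[1] choose=4:
    emit(6) @ H2 ⇒ out+=6
    H0 returns (4, ())
    H1 returns (4, ())
    H2 returns [6, (4, ())]
    H3 returns ([6, (4, ())], 1)
    H4 returns [([6, (4, ())], 1)]
  branch[2] choose=4:
    emit(6) @ H2 ⇒ out+=6
    H0 returns (4, ())
    H1 returns (4, ())
    H2 returns [6, (4, ())]
    H3 returns ([6, (4, ())], 1)
    H4 returns [([6, (4, ())], 1)]
= [([6, (2, ())], 1), ([6, (4, ())], 1), ([6, (4, ())], 1)]

Answer: [([6, (2, ())], 1), ([6, (4, ())], 1), ([6, (4, ())], 1)]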